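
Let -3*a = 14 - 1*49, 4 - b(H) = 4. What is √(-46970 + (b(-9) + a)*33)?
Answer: 11*I*√385 ≈ 215.84*I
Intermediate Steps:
b(H) = 0 (b(H) = 4 - 1*4 = 4 - 4 = 0)
a = 35/3 (a = -(14 - 1*49)/3 = -(14 - 49)/3 = -⅓*(-35) = 35/3 ≈ 11.667)
√(-46970 + (b(-9) + a)*33) = √(-46970 + (0 + 35/3)*33) = √(-46970 + (35/3)*33) = √(-46970 + 385) = √(-46585) = 11*I*√385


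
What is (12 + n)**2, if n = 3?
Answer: 225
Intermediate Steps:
(12 + n)**2 = (12 + 3)**2 = 15**2 = 225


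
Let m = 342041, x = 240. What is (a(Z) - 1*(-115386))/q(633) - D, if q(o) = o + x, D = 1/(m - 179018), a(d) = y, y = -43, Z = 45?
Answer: 6267853672/47439693 ≈ 132.12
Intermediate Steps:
a(d) = -43
D = 1/163023 (D = 1/(342041 - 179018) = 1/163023 ≈ 6.1341e-6)
q(o) = 240 + o (q(o) = o + 240 = 240 + o)
(a(Z) - 1*(-115386))/q(633) - D = (-43 - 1*(-115386))/(240 + 633) - 1*1/163023 = (-43 + 115386)/873 - 1/163023 = 115343*(1/873) - 1/163023 = 115343/873 - 1/163023 = 6267853672/47439693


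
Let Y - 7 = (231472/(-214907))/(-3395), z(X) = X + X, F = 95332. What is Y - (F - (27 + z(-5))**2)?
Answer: -69339145877068/729609265 ≈ -95036.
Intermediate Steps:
z(X) = 2*X
Y = 5107496327/729609265 (Y = 7 + (231472/(-214907))/(-3395) = 7 + (231472*(-1/214907))*(-1/3395) = 7 - 231472/214907*(-1/3395) = 7 + 231472/729609265 = 5107496327/729609265 ≈ 7.0003)
Y - (F - (27 + z(-5))**2) = 5107496327/729609265 - (95332 - (27 + 2*(-5))**2) = 5107496327/729609265 - (95332 - (27 - 10)**2) = 5107496327/729609265 - (95332 - 1*17**2) = 5107496327/729609265 - (95332 - 1*289) = 5107496327/729609265 - (95332 - 289) = 5107496327/729609265 - 1*95043 = 5107496327/729609265 - 95043 = -69339145877068/729609265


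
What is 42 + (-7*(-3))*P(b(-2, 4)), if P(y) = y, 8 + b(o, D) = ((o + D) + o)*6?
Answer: -126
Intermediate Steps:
b(o, D) = -8 + 6*D + 12*o (b(o, D) = -8 + ((o + D) + o)*6 = -8 + ((D + o) + o)*6 = -8 + (D + 2*o)*6 = -8 + (6*D + 12*o) = -8 + 6*D + 12*o)
42 + (-7*(-3))*P(b(-2, 4)) = 42 + (-7*(-3))*(-8 + 6*4 + 12*(-2)) = 42 + 21*(-8 + 24 - 24) = 42 + 21*(-8) = 42 - 168 = -126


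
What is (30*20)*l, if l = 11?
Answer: 6600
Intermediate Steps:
(30*20)*l = (30*20)*11 = 600*11 = 6600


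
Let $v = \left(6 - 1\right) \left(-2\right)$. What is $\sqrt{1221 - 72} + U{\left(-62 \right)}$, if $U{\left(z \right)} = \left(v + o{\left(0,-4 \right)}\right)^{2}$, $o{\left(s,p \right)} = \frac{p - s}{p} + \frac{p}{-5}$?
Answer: $\frac{1681}{25} + \sqrt{1149} \approx 101.14$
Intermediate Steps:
$o{\left(s,p \right)} = - \frac{p}{5} + \frac{p - s}{p}$ ($o{\left(s,p \right)} = \frac{p - s}{p} + p \left(- \frac{1}{5}\right) = \frac{p - s}{p} - \frac{p}{5} = - \frac{p}{5} + \frac{p - s}{p}$)
$v = -10$ ($v = 5 \left(-2\right) = -10$)
$U{\left(z \right)} = \frac{1681}{25}$ ($U{\left(z \right)} = \left(-10 - - \frac{9}{5}\right)^{2} = \left(-10 + \left(1 + \frac{4}{5} - 0 \left(- \frac{1}{4}\right)\right)\right)^{2} = \left(-10 + \left(1 + \frac{4}{5} + 0\right)\right)^{2} = \left(-10 + \frac{9}{5}\right)^{2} = \left(- \frac{41}{5}\right)^{2} = \frac{1681}{25}$)
$\sqrt{1221 - 72} + U{\left(-62 \right)} = \sqrt{1221 - 72} + \frac{1681}{25} = \sqrt{1149} + \frac{1681}{25} = \frac{1681}{25} + \sqrt{1149}$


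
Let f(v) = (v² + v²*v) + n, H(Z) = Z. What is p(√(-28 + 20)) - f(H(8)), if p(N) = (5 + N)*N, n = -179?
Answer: -405 + 10*I*√2 ≈ -405.0 + 14.142*I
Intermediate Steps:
p(N) = N*(5 + N)
f(v) = -179 + v² + v³ (f(v) = (v² + v²*v) - 179 = (v² + v³) - 179 = -179 + v² + v³)
p(√(-28 + 20)) - f(H(8)) = √(-28 + 20)*(5 + √(-28 + 20)) - (-179 + 8² + 8³) = √(-8)*(5 + √(-8)) - (-179 + 64 + 512) = (2*I*√2)*(5 + 2*I*√2) - 1*397 = 2*I*√2*(5 + 2*I*√2) - 397 = -397 + 2*I*√2*(5 + 2*I*√2)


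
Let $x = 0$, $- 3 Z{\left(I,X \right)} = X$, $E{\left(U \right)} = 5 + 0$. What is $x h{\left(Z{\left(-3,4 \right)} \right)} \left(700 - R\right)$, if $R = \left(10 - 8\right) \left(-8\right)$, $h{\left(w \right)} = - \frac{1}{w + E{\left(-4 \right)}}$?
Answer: $0$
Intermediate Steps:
$E{\left(U \right)} = 5$
$Z{\left(I,X \right)} = - \frac{X}{3}$
$h{\left(w \right)} = - \frac{1}{5 + w}$ ($h{\left(w \right)} = - \frac{1}{w + 5} = - \frac{1}{5 + w}$)
$R = -16$ ($R = 2 \left(-8\right) = -16$)
$x h{\left(Z{\left(-3,4 \right)} \right)} \left(700 - R\right) = 0 \left(- \frac{1}{5 - \frac{4}{3}}\right) \left(700 - -16\right) = 0 \left(- \frac{1}{5 - \frac{4}{3}}\right) \left(700 + 16\right) = 0 \left(- \frac{1}{\frac{11}{3}}\right) 716 = 0 \left(\left(-1\right) \frac{3}{11}\right) 716 = 0 \left(- \frac{3}{11}\right) 716 = 0 \cdot 716 = 0$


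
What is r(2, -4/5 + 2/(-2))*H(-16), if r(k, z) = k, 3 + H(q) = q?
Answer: -38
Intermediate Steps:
H(q) = -3 + q
r(2, -4/5 + 2/(-2))*H(-16) = 2*(-3 - 16) = 2*(-19) = -38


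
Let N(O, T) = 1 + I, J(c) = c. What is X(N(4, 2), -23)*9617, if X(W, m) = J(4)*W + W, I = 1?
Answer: 96170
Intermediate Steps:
N(O, T) = 2 (N(O, T) = 1 + 1 = 2)
X(W, m) = 5*W (X(W, m) = 4*W + W = 5*W)
X(N(4, 2), -23)*9617 = (5*2)*9617 = 10*9617 = 96170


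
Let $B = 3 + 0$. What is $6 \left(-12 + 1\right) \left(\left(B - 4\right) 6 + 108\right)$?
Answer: $-6732$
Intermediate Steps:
$B = 3$
$6 \left(-12 + 1\right) \left(\left(B - 4\right) 6 + 108\right) = 6 \left(-12 + 1\right) \left(\left(3 - 4\right) 6 + 108\right) = 6 \left(-11\right) \left(\left(-1\right) 6 + 108\right) = - 66 \left(-6 + 108\right) = \left(-66\right) 102 = -6732$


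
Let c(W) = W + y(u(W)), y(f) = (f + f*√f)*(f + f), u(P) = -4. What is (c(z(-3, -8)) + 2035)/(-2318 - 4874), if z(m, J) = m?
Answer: -258/899 - 8*I/899 ≈ -0.28699 - 0.0088988*I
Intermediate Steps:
y(f) = 2*f*(f + f^(3/2)) (y(f) = (f + f^(3/2))*(2*f) = 2*f*(f + f^(3/2)))
c(W) = 32 + W + 64*I (c(W) = W + (2*(-4)² + 2*(-4)^(5/2)) = W + (2*16 + 2*(32*I)) = W + (32 + 64*I) = 32 + W + 64*I)
(c(z(-3, -8)) + 2035)/(-2318 - 4874) = ((32 - 3 + 64*I) + 2035)/(-2318 - 4874) = ((29 + 64*I) + 2035)/(-7192) = (2064 + 64*I)*(-1/7192) = -258/899 - 8*I/899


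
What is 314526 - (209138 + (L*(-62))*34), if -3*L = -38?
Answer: 396268/3 ≈ 1.3209e+5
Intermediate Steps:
L = 38/3 (L = -⅓*(-38) = 38/3 ≈ 12.667)
314526 - (209138 + (L*(-62))*34) = 314526 - (209138 + ((38/3)*(-62))*34) = 314526 - (209138 - 2356/3*34) = 314526 - (209138 - 80104/3) = 314526 - 1*547310/3 = 314526 - 547310/3 = 396268/3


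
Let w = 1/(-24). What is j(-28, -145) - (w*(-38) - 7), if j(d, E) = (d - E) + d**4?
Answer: 7377341/12 ≈ 6.1478e+5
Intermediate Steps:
w = -1/24 ≈ -0.041667
j(d, E) = d + d**4 - E
j(-28, -145) - (w*(-38) - 7) = (-28 + (-28)**4 - 1*(-145)) - (-1/24*(-38) - 7) = (-28 + 614656 + 145) - (19/12 - 7) = 614773 - 1*(-65/12) = 614773 + 65/12 = 7377341/12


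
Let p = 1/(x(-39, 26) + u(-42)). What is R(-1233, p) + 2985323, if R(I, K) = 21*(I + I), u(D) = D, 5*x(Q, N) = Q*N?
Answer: 2933537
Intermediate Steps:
x(Q, N) = N*Q/5 (x(Q, N) = (Q*N)/5 = (N*Q)/5 = N*Q/5)
p = -5/1224 (p = 1/((⅕)*26*(-39) - 42) = 1/(-1014/5 - 42) = 1/(-1224/5) = -5/1224 ≈ -0.0040850)
R(I, K) = 42*I (R(I, K) = 21*(2*I) = 42*I)
R(-1233, p) + 2985323 = 42*(-1233) + 2985323 = -51786 + 2985323 = 2933537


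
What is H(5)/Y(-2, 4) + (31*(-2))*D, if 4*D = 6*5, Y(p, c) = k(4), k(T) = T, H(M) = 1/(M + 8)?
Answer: -24179/52 ≈ -464.98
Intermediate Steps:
H(M) = 1/(8 + M)
Y(p, c) = 4
D = 15/2 (D = (6*5)/4 = (¼)*30 = 15/2 ≈ 7.5000)
H(5)/Y(-2, 4) + (31*(-2))*D = 1/((8 + 5)*4) + (31*(-2))*(15/2) = (¼)/13 - 62*15/2 = (1/13)*(¼) - 465 = 1/52 - 465 = -24179/52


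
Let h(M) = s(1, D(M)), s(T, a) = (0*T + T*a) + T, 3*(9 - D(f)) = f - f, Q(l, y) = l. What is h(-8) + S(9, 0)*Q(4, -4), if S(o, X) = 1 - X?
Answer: 14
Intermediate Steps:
D(f) = 9 (D(f) = 9 - (f - f)/3 = 9 - ⅓*0 = 9 + 0 = 9)
s(T, a) = T + T*a (s(T, a) = (0 + T*a) + T = T*a + T = T + T*a)
h(M) = 10 (h(M) = 1*(1 + 9) = 1*10 = 10)
h(-8) + S(9, 0)*Q(4, -4) = 10 + (1 - 1*0)*4 = 10 + (1 + 0)*4 = 10 + 1*4 = 10 + 4 = 14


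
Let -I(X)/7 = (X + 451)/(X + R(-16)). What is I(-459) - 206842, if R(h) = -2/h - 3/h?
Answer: -1518014334/7339 ≈ -2.0684e+5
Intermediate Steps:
R(h) = -5/h
I(X) = -7*(451 + X)/(5/16 + X) (I(X) = -7*(X + 451)/(X - 5/(-16)) = -7*(451 + X)/(X - 5*(-1/16)) = -7*(451 + X)/(X + 5/16) = -7*(451 + X)/(5/16 + X))
I(-459) - 206842 = 112*(-451 - 1*(-459))/(5 + 16*(-459)) - 206842 = 112*(-451 + 459)/(5 - 7344) - 206842 = 112*8/(-7339) - 206842 = 112*(-1/7339)*8 - 206842 = -896/7339 - 206842 = -1518014334/7339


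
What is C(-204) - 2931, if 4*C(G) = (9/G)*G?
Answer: -11715/4 ≈ -2928.8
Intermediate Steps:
C(G) = 9/4 (C(G) = ((9/G)*G)/4 = (1/4)*9 = 9/4)
C(-204) - 2931 = 9/4 - 2931 = -11715/4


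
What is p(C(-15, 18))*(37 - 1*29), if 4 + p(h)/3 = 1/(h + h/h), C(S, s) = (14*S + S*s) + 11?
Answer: -3746/39 ≈ -96.051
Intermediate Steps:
C(S, s) = 11 + 14*S + S*s
p(h) = -12 + 3/(1 + h) (p(h) = -12 + 3/(h + h/h) = -12 + 3/(h + 1) = -12 + 3/(1 + h))
p(C(-15, 18))*(37 - 1*29) = (3*(-3 - 4*(11 + 14*(-15) - 15*18))/(1 + (11 + 14*(-15) - 15*18)))*(37 - 1*29) = (3*(-3 - 4*(11 - 210 - 270))/(1 + (11 - 210 - 270)))*(37 - 29) = (3*(-3 - 4*(-469))/(1 - 469))*8 = (3*(-3 + 1876)/(-468))*8 = (3*(-1/468)*1873)*8 = -1873/156*8 = -3746/39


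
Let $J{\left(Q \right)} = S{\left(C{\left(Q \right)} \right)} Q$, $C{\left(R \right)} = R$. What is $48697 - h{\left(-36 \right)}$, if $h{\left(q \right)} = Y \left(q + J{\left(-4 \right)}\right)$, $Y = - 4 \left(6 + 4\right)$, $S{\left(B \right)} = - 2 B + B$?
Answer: $46617$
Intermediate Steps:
$S{\left(B \right)} = - B$
$J{\left(Q \right)} = - Q^{2}$ ($J{\left(Q \right)} = - Q Q = - Q^{2}$)
$Y = -40$ ($Y = \left(-4\right) 10 = -40$)
$h{\left(q \right)} = 640 - 40 q$ ($h{\left(q \right)} = - 40 \left(q - \left(-4\right)^{2}\right) = - 40 \left(q - 16\right) = - 40 \left(-16 + q\right) = 640 - 40 q$)
$48697 - h{\left(-36 \right)} = 48697 - \left(640 - -1440\right) = 48697 - \left(640 + 1440\right) = 48697 - 2080 = 46617$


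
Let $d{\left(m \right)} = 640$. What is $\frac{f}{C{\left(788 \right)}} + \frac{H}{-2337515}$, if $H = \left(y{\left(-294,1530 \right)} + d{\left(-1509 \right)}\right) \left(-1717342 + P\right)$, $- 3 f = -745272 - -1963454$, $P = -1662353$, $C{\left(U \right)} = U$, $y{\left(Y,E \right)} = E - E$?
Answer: $\frac{226582464947}{552588546} \approx 410.04$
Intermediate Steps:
$y{\left(Y,E \right)} = 0$
$f = - \frac{1218182}{3}$ ($f = - \frac{-745272 - -1963454}{3} = - \frac{-745272 + 1963454}{3} = \left(- \frac{1}{3}\right) 1218182 = - \frac{1218182}{3} \approx -4.0606 \cdot 10^{5}$)
$H = -2163004800$ ($H = \left(0 + 640\right) \left(-1717342 - 1662353\right) = 640 \left(-3379695\right) = -2163004800$)
$\frac{f}{C{\left(788 \right)}} + \frac{H}{-2337515} = - \frac{1218182}{3 \cdot 788} - \frac{2163004800}{-2337515} = \left(- \frac{1218182}{3}\right) \frac{1}{788} - - \frac{432600960}{467503} = - \frac{609091}{1182} + \frac{432600960}{467503} = \frac{226582464947}{552588546}$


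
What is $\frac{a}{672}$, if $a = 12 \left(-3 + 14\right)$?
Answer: $\frac{11}{56} \approx 0.19643$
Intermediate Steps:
$a = 132$ ($a = 12 \cdot 11 = 132$)
$\frac{a}{672} = \frac{132}{672} = 132 \cdot \frac{1}{672} = \frac{11}{56}$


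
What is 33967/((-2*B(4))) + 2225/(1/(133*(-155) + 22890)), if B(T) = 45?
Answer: 455534783/90 ≈ 5.0615e+6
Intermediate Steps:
33967/((-2*B(4))) + 2225/(1/(133*(-155) + 22890)) = 33967/((-2*45)) + 2225/(1/(133*(-155) + 22890)) = 33967/(-90) + 2225/(1/(-20615 + 22890)) = 33967*(-1/90) + 2225/(1/2275) = -33967/90 + 2225/(1/2275) = -33967/90 + 2225*2275 = -33967/90 + 5061875 = 455534783/90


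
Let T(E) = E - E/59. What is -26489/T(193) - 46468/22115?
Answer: -35082612657/247555310 ≈ -141.72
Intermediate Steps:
T(E) = 58*E/59 (T(E) = E - E/59 = 58*E/59)
-26489/T(193) - 46468/22115 = -26489/((58/59)*193) - 46468/22115 = -26489/11194/59 - 46468*1/22115 = -26489*59/11194 - 46468/22115 = -1562851/11194 - 46468/22115 = -35082612657/247555310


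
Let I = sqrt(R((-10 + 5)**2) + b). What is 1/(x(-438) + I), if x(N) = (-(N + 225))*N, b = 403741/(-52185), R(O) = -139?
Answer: -2434273695/227103133930058 - 7*I*sqrt(509699415)/113551566965029 ≈ -1.0719e-5 - 1.3918e-9*I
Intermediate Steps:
b = -403741/52185 (b = 403741*(-1/52185) = -403741/52185 ≈ -7.7367)
x(N) = N*(-225 - N) (x(N) = (-(225 + N))*N = (-225 - N)*N = N*(-225 - N))
I = 4*I*sqrt(509699415)/7455 (I = sqrt(-139 - 403741/52185) = sqrt(-7657456/52185) = 4*I*sqrt(509699415)/7455 ≈ 12.113*I)
1/(x(-438) + I) = 1/(-1*(-438)*(225 - 438) + 4*I*sqrt(509699415)/7455) = 1/(-1*(-438)*(-213) + 4*I*sqrt(509699415)/7455) = 1/(-93294 + 4*I*sqrt(509699415)/7455)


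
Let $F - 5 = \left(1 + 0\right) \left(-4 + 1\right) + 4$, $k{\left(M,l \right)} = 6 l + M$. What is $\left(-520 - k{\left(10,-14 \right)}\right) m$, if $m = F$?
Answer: $-2676$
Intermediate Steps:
$k{\left(M,l \right)} = M + 6 l$
$F = 6$ ($F = 5 + \left(\left(1 + 0\right) \left(-4 + 1\right) + 4\right) = 5 + \left(1 \left(-3\right) + 4\right) = 5 + \left(-3 + 4\right) = 5 + 1 = 6$)
$m = 6$
$\left(-520 - k{\left(10,-14 \right)}\right) m = \left(-520 - \left(10 + 6 \left(-14\right)\right)\right) 6 = \left(-520 - \left(10 - 84\right)\right) 6 = \left(-520 - -74\right) 6 = \left(-520 + 74\right) 6 = \left(-446\right) 6 = -2676$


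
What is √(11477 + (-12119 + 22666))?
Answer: 2*√5506 ≈ 148.40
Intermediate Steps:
√(11477 + (-12119 + 22666)) = √(11477 + 10547) = √22024 = 2*√5506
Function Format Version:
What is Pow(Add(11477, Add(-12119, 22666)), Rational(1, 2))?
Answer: Mul(2, Pow(5506, Rational(1, 2))) ≈ 148.40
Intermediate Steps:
Pow(Add(11477, Add(-12119, 22666)), Rational(1, 2)) = Pow(Add(11477, 10547), Rational(1, 2)) = Pow(22024, Rational(1, 2)) = Mul(2, Pow(5506, Rational(1, 2)))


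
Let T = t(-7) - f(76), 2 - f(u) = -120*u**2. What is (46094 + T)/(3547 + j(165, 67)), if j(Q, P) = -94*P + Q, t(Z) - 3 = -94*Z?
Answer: 646367/2586 ≈ 249.95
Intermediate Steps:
t(Z) = 3 - 94*Z
f(u) = 2 + 120*u**2 (f(u) = 2 - (-120)*u**2 = 2 + 120*u**2)
j(Q, P) = Q - 94*P
T = -692461 (T = (3 - 94*(-7)) - (2 + 120*76**2) = (3 + 658) - (2 + 120*5776) = 661 - (2 + 693120) = 661 - 1*693122 = 661 - 693122 = -692461)
(46094 + T)/(3547 + j(165, 67)) = (46094 - 692461)/(3547 + (165 - 94*67)) = -646367/(3547 + (165 - 6298)) = -646367/(3547 - 6133) = -646367/(-2586) = -646367*(-1/2586) = 646367/2586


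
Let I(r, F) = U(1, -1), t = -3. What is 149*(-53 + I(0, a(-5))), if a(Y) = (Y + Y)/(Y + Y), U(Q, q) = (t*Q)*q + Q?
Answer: -7301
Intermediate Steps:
U(Q, q) = Q - 3*Q*q (U(Q, q) = (-3*Q)*q + Q = -3*Q*q + Q = Q - 3*Q*q)
a(Y) = 1 (a(Y) = (2*Y)/((2*Y)) = (2*Y)*(1/(2*Y)) = 1)
I(r, F) = 4 (I(r, F) = 1*(1 - 3*(-1)) = 1*(1 + 3) = 1*4 = 4)
149*(-53 + I(0, a(-5))) = 149*(-53 + 4) = 149*(-49) = -7301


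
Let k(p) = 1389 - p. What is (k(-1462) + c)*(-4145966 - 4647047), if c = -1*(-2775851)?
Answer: -24433162809126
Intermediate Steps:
c = 2775851
(k(-1462) + c)*(-4145966 - 4647047) = ((1389 - 1*(-1462)) + 2775851)*(-4145966 - 4647047) = ((1389 + 1462) + 2775851)*(-8793013) = (2851 + 2775851)*(-8793013) = 2778702*(-8793013) = -24433162809126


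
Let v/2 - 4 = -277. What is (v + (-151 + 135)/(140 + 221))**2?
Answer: 38857082884/130321 ≈ 2.9816e+5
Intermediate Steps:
v = -546 (v = 8 + 2*(-277) = 8 - 554 = -546)
(v + (-151 + 135)/(140 + 221))**2 = (-546 + (-151 + 135)/(140 + 221))**2 = (-546 - 16/361)**2 = (-197122/361)**2 = 38857082884/130321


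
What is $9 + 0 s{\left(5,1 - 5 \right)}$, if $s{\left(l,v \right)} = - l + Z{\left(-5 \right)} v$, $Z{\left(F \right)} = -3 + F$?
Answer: $9$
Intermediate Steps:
$s{\left(l,v \right)} = - l - 8 v$ ($s{\left(l,v \right)} = - l + \left(-3 - 5\right) v = - l - 8 v$)
$9 + 0 s{\left(5,1 - 5 \right)} = 9 + 0 \left(\left(-1\right) 5 - 8 \left(1 - 5\right)\right) = 9 + 0 \left(-5 - -32\right) = 9 + 0 \left(-5 + 32\right) = 9 + 0 \cdot 27 = 9 + 0 = 9$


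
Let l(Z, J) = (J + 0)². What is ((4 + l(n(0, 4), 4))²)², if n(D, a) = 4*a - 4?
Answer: 160000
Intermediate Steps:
n(D, a) = -4 + 4*a
l(Z, J) = J²
((4 + l(n(0, 4), 4))²)² = ((4 + 4²)²)² = ((4 + 16)²)² = (20²)² = 400² = 160000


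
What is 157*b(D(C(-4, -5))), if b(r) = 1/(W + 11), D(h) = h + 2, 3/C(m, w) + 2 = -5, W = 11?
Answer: 157/22 ≈ 7.1364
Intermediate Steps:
C(m, w) = -3/7 (C(m, w) = 3/(-2 - 5) = 3/(-7) = 3*(-⅐) = -3/7)
D(h) = 2 + h
b(r) = 1/22 (b(r) = 1/(11 + 11) = 1/22)
157*b(D(C(-4, -5))) = 157*(1/22) = 157/22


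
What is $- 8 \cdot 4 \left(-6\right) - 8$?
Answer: $184$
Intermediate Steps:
$- 8 \cdot 4 \left(-6\right) - 8 = \left(-8\right) \left(-24\right) - 8 = 192 - 8 = 184$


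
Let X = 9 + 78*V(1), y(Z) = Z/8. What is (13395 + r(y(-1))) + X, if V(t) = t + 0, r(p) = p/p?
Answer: 13483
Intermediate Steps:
y(Z) = Z/8 (y(Z) = Z*(⅛) = Z/8)
r(p) = 1
V(t) = t
X = 87 (X = 9 + 78*1 = 9 + 78 = 87)
(13395 + r(y(-1))) + X = (13395 + 1) + 87 = 13396 + 87 = 13483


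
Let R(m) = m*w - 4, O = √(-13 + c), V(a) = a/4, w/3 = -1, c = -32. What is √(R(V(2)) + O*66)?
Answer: √(-22 + 792*I*√5)/2 ≈ 14.786 + 14.971*I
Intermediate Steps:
w = -3 (w = 3*(-1) = -3)
V(a) = a/4 (V(a) = a*(¼) = a/4)
O = 3*I*√5 (O = √(-13 - 32) = √(-45) = 3*I*√5 ≈ 6.7082*I)
R(m) = -4 - 3*m (R(m) = m*(-3) - 4 = -3*m - 4 = -4 - 3*m)
√(R(V(2)) + O*66) = √((-4 - 3*2/4) + (3*I*√5)*66) = √((-4 - 3*½) + 198*I*√5) = √((-4 - 3/2) + 198*I*√5) = √(-11/2 + 198*I*√5)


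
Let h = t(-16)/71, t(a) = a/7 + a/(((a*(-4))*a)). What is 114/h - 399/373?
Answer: -450981853/126447 ≈ -3566.6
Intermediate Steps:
t(a) = -1/(4*a) + a/7 (t(a) = a*(1/7) + a/(((-4*a)*a)) = a/7 + a/((-4*a**2)) = a/7 + a*(-1/(4*a**2)) = a/7 - 1/(4*a) = -1/(4*a) + a/7)
h = -1017/31808 (h = (-1/4/(-16) + (1/7)*(-16))/71 = (-1/4*(-1/16) - 16/7)*(1/71) = (1/64 - 16/7)*(1/71) = -1017/448*1/71 = -1017/31808 ≈ -0.031973)
114/h - 399/373 = 114/(-1017/31808) - 399/373 = 114*(-31808/1017) - 399*1/373 = -1208704/339 - 399/373 = -450981853/126447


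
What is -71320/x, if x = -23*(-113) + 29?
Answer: -17830/657 ≈ -27.139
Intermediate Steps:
x = 2628 (x = 2599 + 29 = 2628)
-71320/x = -71320/2628 = -71320*1/2628 = -17830/657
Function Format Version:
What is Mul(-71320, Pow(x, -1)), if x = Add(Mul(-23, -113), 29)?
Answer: Rational(-17830, 657) ≈ -27.139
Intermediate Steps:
x = 2628 (x = Add(2599, 29) = 2628)
Mul(-71320, Pow(x, -1)) = Mul(-71320, Pow(2628, -1)) = Mul(-71320, Rational(1, 2628)) = Rational(-17830, 657)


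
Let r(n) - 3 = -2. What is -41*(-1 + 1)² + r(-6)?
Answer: 1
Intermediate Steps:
r(n) = 1 (r(n) = 3 - 2 = 1)
-41*(-1 + 1)² + r(-6) = -41*(-1 + 1)² + 1 = -41*0² + 1 = -41*0 + 1 = 0 + 1 = 1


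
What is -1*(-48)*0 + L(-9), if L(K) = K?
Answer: -9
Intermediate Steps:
-1*(-48)*0 + L(-9) = -1*(-48)*0 - 9 = 48*0 - 9 = 0 - 9 = -9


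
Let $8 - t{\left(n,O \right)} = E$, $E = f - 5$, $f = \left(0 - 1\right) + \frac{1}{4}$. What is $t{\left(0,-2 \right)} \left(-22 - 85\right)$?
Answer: $- \frac{5885}{4} \approx -1471.3$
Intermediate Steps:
$f = - \frac{3}{4}$ ($f = -1 + \frac{1}{4} = - \frac{3}{4} \approx -0.75$)
$E = - \frac{23}{4}$ ($E = - \frac{3}{4} - 5 = - \frac{23}{4} \approx -5.75$)
$t{\left(n,O \right)} = \frac{55}{4}$ ($t{\left(n,O \right)} = 8 - - \frac{23}{4} = 8 + \frac{23}{4} = \frac{55}{4}$)
$t{\left(0,-2 \right)} \left(-22 - 85\right) = \frac{55 \left(-22 - 85\right)}{4} = \frac{55}{4} \left(-107\right) = - \frac{5885}{4}$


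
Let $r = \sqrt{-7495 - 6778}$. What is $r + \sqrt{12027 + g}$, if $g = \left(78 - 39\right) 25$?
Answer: $\sqrt{13002} + i \sqrt{14273} \approx 114.03 + 119.47 i$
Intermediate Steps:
$g = 975$ ($g = \left(78 - 39\right) 25 = 39 \cdot 25 = 975$)
$r = i \sqrt{14273}$ ($r = \sqrt{-14273} = i \sqrt{14273} \approx 119.47 i$)
$r + \sqrt{12027 + g} = i \sqrt{14273} + \sqrt{12027 + 975} = i \sqrt{14273} + \sqrt{13002} = \sqrt{13002} + i \sqrt{14273}$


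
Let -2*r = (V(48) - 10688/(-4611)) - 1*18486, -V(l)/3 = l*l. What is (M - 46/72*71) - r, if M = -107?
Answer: -711027385/55332 ≈ -12850.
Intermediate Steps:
V(l) = -3*l² (V(l) = -3*l*l = -3*l²)
r = 58549745/4611 (r = -((-3*48² - 10688/(-4611)) - 1*18486)/2 = -((-3*2304 - 10688*(-1)/4611) - 18486)/2 = -((-6912 - 1*(-10688/4611)) - 18486)/2 = -((-6912 + 10688/4611) - 18486)/2 = -(-31860544/4611 - 18486)/2 = -½*(-117099490/4611) = 58549745/4611 ≈ 12698.)
(M - 46/72*71) - r = (-107 - 46/72*71) - 1*58549745/4611 = (-107 - 46*1/72*71) - 58549745/4611 = (-107 - 23/36*71) - 58549745/4611 = (-107 - 1633/36) - 58549745/4611 = -5485/36 - 58549745/4611 = -711027385/55332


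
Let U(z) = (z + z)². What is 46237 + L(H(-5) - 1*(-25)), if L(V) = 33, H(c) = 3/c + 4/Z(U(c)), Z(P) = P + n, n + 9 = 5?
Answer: 46270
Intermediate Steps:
n = -4 (n = -9 + 5 = -4)
U(z) = 4*z² (U(z) = (2*z)² = 4*z²)
Z(P) = -4 + P (Z(P) = P - 4 = -4 + P)
H(c) = 3/c + 4/(-4 + 4*c²)
46237 + L(H(-5) - 1*(-25)) = 46237 + 33 = 46270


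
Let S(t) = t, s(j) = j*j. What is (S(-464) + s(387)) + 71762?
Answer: 221067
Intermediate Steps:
s(j) = j²
(S(-464) + s(387)) + 71762 = (-464 + 387²) + 71762 = (-464 + 149769) + 71762 = 149305 + 71762 = 221067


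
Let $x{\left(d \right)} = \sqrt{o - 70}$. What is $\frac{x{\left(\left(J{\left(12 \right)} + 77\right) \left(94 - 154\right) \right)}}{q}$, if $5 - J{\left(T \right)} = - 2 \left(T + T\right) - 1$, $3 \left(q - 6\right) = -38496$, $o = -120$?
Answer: $- \frac{i \sqrt{190}}{12826} \approx - 0.0010747 i$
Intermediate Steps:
$q = -12826$ ($q = 6 + \frac{1}{3} \left(-38496\right) = 6 - 12832 = -12826$)
$J{\left(T \right)} = 6 + 4 T$ ($J{\left(T \right)} = 5 - \left(- 2 \left(T + T\right) - 1\right) = 5 - \left(- 2 \cdot 2 T - 1\right) = 5 - \left(- 4 T - 1\right) = 5 - \left(-1 - 4 T\right) = 5 + \left(1 + 4 T\right) = 6 + 4 T$)
$x{\left(d \right)} = i \sqrt{190}$ ($x{\left(d \right)} = \sqrt{-120 - 70} = \sqrt{-190} = i \sqrt{190}$)
$\frac{x{\left(\left(J{\left(12 \right)} + 77\right) \left(94 - 154\right) \right)}}{q} = \frac{i \sqrt{190}}{-12826} = i \sqrt{190} \left(- \frac{1}{12826}\right) = - \frac{i \sqrt{190}}{12826}$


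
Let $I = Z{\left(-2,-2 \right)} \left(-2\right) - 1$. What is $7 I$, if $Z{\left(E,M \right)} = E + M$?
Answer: $49$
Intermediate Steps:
$I = 7$ ($I = \left(-2 - 2\right) \left(-2\right) - 1 = \left(-4\right) \left(-2\right) - 1 = 8 - 1 = 7$)
$7 I = 7 \cdot 7 = 49$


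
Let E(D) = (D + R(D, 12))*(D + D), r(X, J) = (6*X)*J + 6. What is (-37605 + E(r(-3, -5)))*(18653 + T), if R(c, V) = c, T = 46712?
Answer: -48435465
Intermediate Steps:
r(X, J) = 6 + 6*J*X (r(X, J) = 6*J*X + 6 = 6 + 6*J*X)
E(D) = 4*D**2 (E(D) = (D + D)*(D + D) = (2*D)*(2*D) = 4*D**2)
(-37605 + E(r(-3, -5)))*(18653 + T) = (-37605 + 4*(6 + 6*(-5)*(-3))**2)*(18653 + 46712) = (-37605 + 4*(6 + 90)**2)*65365 = (-37605 + 4*96**2)*65365 = (-37605 + 4*9216)*65365 = (-37605 + 36864)*65365 = -741*65365 = -48435465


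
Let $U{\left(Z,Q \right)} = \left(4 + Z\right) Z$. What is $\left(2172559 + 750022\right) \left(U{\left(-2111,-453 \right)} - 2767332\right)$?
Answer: $4911528886645$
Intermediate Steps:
$U{\left(Z,Q \right)} = Z \left(4 + Z\right)$
$\left(2172559 + 750022\right) \left(U{\left(-2111,-453 \right)} - 2767332\right) = \left(2172559 + 750022\right) \left(- 2111 \left(4 - 2111\right) - 2767332\right) = 2922581 \left(\left(-2111\right) \left(-2107\right) - 2767332\right) = 2922581 \left(4447877 - 2767332\right) = 2922581 \cdot 1680545 = 4911528886645$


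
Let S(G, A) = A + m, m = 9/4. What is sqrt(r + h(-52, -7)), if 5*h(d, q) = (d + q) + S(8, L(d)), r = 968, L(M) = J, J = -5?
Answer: sqrt(95565)/10 ≈ 30.914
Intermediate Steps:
L(M) = -5
m = 9/4 (m = 9*(1/4) = 9/4 ≈ 2.2500)
S(G, A) = 9/4 + A (S(G, A) = A + 9/4 = 9/4 + A)
h(d, q) = -11/20 + d/5 + q/5 (h(d, q) = ((d + q) + (9/4 - 5))/5 = ((d + q) - 11/4)/5 = (-11/4 + d + q)/5 = -11/20 + d/5 + q/5)
sqrt(r + h(-52, -7)) = sqrt(968 + (-11/20 + (1/5)*(-52) + (1/5)*(-7))) = sqrt(968 + (-11/20 - 52/5 - 7/5)) = sqrt(968 - 247/20) = sqrt(19113/20) = sqrt(95565)/10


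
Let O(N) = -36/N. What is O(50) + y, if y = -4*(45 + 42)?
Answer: -8718/25 ≈ -348.72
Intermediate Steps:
y = -348 (y = -4*87 = -348)
O(50) + y = -36/50 - 348 = -36*1/50 - 348 = -18/25 - 348 = -8718/25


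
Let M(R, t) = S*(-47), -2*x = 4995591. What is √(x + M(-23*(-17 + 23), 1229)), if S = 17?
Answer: I*√9994378/2 ≈ 1580.7*I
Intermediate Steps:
x = -4995591/2 (x = -½*4995591 = -4995591/2 ≈ -2.4978e+6)
M(R, t) = -799 (M(R, t) = 17*(-47) = -799)
√(x + M(-23*(-17 + 23), 1229)) = √(-4995591/2 - 799) = √(-4997189/2) = I*√9994378/2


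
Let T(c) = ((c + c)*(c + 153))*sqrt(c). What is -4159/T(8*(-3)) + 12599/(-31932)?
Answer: -12599/31932 - 4159*I*sqrt(6)/74304 ≈ -0.39456 - 0.1371*I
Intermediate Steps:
T(c) = 2*c**(3/2)*(153 + c) (T(c) = ((2*c)*(153 + c))*sqrt(c) = (2*c*(153 + c))*sqrt(c) = 2*c**(3/2)*(153 + c))
-4159/T(8*(-3)) + 12599/(-31932) = -4159*I*sqrt(6)/(576*(153 + 8*(-3))) + 12599/(-31932) = -4159*I*sqrt(6)/(576*(153 - 24)) + 12599*(-1/31932) = -4159*I*sqrt(6)/74304 - 12599/31932 = -12599/31932 - 4159*I*sqrt(6)/74304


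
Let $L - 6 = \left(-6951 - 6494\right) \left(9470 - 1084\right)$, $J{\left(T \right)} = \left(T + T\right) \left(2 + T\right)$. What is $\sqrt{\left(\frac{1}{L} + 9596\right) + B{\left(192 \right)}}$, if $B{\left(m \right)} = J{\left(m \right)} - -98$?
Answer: $\frac{\sqrt{267566539114039074119}}{56374882} \approx 290.16$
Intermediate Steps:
$J{\left(T \right)} = 2 T \left(2 + T\right)$
$B{\left(m \right)} = 98 + 2 m \left(2 + m\right)$ ($B{\left(m \right)} = 2 m \left(2 + m\right) - -98 = 2 m \left(2 + m\right) + 98 = 98 + 2 m \left(2 + m\right)$)
$L = -112749764$ ($L = 6 + \left(-6951 - 6494\right) \left(9470 - 1084\right) = 6 - 112749770 = -112749764$)
$\sqrt{\left(\frac{1}{L} + 9596\right) + B{\left(192 \right)}} = \sqrt{\left(\frac{1}{-112749764} + 9596\right) + \left(98 + 2 \cdot 192 \left(2 + 192\right)\right)} = \sqrt{\left(- \frac{1}{112749764} + 9596\right) + \left(98 + 2 \cdot 192 \cdot 194\right)} = \sqrt{\frac{1081946735343}{112749764} + \left(98 + 74496\right)} = \sqrt{\frac{1081946735343}{112749764} + 74594} = \sqrt{\frac{9492402631159}{112749764}} = \frac{\sqrt{267566539114039074119}}{56374882}$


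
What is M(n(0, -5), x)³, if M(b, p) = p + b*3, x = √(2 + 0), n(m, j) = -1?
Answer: -45 + 29*√2 ≈ -3.9878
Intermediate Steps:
x = √2 ≈ 1.4142
M(b, p) = p + 3*b
M(n(0, -5), x)³ = (√2 + 3*(-1))³ = (√2 - 3)³ = (-3 + √2)³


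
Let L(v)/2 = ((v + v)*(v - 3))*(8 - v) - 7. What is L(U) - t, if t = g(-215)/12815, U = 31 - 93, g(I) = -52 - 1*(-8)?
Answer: 1314569694/1165 ≈ 1.1284e+6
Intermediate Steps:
g(I) = -44 (g(I) = -52 + 8 = -44)
U = -62
t = -4/1165 (t = -44/12815 = -44*1/12815 = -4/1165 ≈ -0.0034335)
L(v) = -14 + 4*v*(-3 + v)*(8 - v) (L(v) = 2*(((v + v)*(v - 3))*(8 - v) - 7) = 2*(((2*v)*(-3 + v))*(8 - v) - 7) = 2*((2*v*(-3 + v))*(8 - v) - 7) = 2*(2*v*(-3 + v)*(8 - v) - 7) = 2*(-7 + 2*v*(-3 + v)*(8 - v)) = -14 + 4*v*(-3 + v)*(8 - v))
L(U) - t = (-14 - 96*(-62) - 4*(-62)³ + 44*(-62)²) - 1*(-4/1165) = (-14 + 5952 - 4*(-238328) + 44*3844) + 4/1165 = (-14 + 5952 + 953312 + 169136) + 4/1165 = 1128386 + 4/1165 = 1314569694/1165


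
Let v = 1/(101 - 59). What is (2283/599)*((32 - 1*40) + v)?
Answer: -254935/8386 ≈ -30.400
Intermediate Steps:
v = 1/42 ≈ 0.023810
(2283/599)*((32 - 1*40) + v) = (2283/599)*((32 - 1*40) + 1/42) = (2283*(1/599))*((32 - 40) + 1/42) = 2283*(-8 + 1/42)/599 = (2283/599)*(-335/42) = -254935/8386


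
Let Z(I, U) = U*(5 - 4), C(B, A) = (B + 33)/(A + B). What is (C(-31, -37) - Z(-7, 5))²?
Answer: 29241/1156 ≈ 25.295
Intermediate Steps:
C(B, A) = (33 + B)/(A + B)
Z(I, U) = U (Z(I, U) = U*1 = U)
(C(-31, -37) - Z(-7, 5))² = ((33 - 31)/(-37 - 31) - 1*5)² = (2/(-68) - 5)² = (-1/68*2 - 5)² = (-1/34 - 5)² = (-171/34)² = 29241/1156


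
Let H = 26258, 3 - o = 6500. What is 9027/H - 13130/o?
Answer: 403415959/170598226 ≈ 2.3647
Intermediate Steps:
o = -6497 (o = 3 - 1*6500 = 3 - 6500 = -6497)
9027/H - 13130/o = 9027/26258 - 13130/(-6497) = 9027*(1/26258) - 13130*(-1/6497) = 9027/26258 + 13130/6497 = 403415959/170598226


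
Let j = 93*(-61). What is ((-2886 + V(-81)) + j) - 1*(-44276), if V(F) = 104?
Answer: 35821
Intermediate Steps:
j = -5673
((-2886 + V(-81)) + j) - 1*(-44276) = ((-2886 + 104) - 5673) - 1*(-44276) = (-2782 - 5673) + 44276 = -8455 + 44276 = 35821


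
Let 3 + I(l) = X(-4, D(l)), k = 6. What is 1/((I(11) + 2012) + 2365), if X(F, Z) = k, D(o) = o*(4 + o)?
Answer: 1/4380 ≈ 0.00022831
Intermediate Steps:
X(F, Z) = 6
I(l) = 3 (I(l) = -3 + 6 = 3)
1/((I(11) + 2012) + 2365) = 1/((3 + 2012) + 2365) = 1/(2015 + 2365) = 1/4380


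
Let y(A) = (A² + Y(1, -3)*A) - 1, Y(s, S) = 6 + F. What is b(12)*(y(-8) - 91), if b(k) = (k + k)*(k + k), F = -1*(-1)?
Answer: -48384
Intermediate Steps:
F = 1
Y(s, S) = 7 (Y(s, S) = 6 + 1 = 7)
b(k) = 4*k² (b(k) = (2*k)*(2*k) = 4*k²)
y(A) = -1 + A² + 7*A (y(A) = (A² + 7*A) - 1 = -1 + A² + 7*A)
b(12)*(y(-8) - 91) = (4*12²)*((-1 + (-8)² + 7*(-8)) - 91) = (4*144)*((-1 + 64 - 56) - 91) = 576*(7 - 91) = 576*(-84) = -48384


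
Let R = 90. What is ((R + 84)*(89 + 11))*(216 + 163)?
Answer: 6594600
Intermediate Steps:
((R + 84)*(89 + 11))*(216 + 163) = ((90 + 84)*(89 + 11))*(216 + 163) = (174*100)*379 = 17400*379 = 6594600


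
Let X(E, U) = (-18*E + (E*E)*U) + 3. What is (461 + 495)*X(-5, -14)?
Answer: -245692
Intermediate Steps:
X(E, U) = 3 - 18*E + U*E**2 (X(E, U) = (-18*E + E**2*U) + 3 = (-18*E + U*E**2) + 3 = 3 - 18*E + U*E**2)
(461 + 495)*X(-5, -14) = (461 + 495)*(3 - 18*(-5) - 14*(-5)**2) = 956*(3 + 90 - 14*25) = 956*(3 + 90 - 350) = 956*(-257) = -245692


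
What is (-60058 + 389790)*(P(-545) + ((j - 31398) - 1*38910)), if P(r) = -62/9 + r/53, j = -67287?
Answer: -21643940190392/477 ≈ -4.5375e+10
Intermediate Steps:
P(r) = -62/9 + r/53 (P(r) = -62*⅑ + r*(1/53) = -62/9 + r/53)
(-60058 + 389790)*(P(-545) + ((j - 31398) - 1*38910)) = (-60058 + 389790)*((-62/9 + (1/53)*(-545)) + ((-67287 - 31398) - 1*38910)) = 329732*((-62/9 - 545/53) + (-98685 - 38910)) = 329732*(-8191/477 - 137595) = 329732*(-65641006/477) = -21643940190392/477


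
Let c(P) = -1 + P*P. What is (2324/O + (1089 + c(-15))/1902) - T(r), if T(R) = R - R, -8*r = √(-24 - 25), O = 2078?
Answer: 3574331/1976178 ≈ 1.8087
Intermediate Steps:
r = -7*I/8 (r = -√(-24 - 25)/8 = -7*I/8 ≈ -0.875*I)
c(P) = -1 + P²
T(R) = 0
(2324/O + (1089 + c(-15))/1902) - T(r) = (2324/2078 + (1089 + (-1 + (-15)²))/1902) - 1*0 = (2324*(1/2078) + (1089 + (-1 + 225))*(1/1902)) + 0 = (1162/1039 + (1089 + 224)*(1/1902)) + 0 = (1162/1039 + 1313*(1/1902)) + 0 = (1162/1039 + 1313/1902) + 0 = 3574331/1976178 + 0 = 3574331/1976178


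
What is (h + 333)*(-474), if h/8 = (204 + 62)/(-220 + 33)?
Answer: -28507782/187 ≈ -1.5245e+5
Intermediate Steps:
h = -2128/187 (h = 8*((204 + 62)/(-220 + 33)) = 8*(266/(-187)) = 8*(266*(-1/187)) = 8*(-266/187) = -2128/187 ≈ -11.380)
(h + 333)*(-474) = (-2128/187 + 333)*(-474) = (60143/187)*(-474) = -28507782/187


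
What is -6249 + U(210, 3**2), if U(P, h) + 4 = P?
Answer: -6043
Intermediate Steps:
U(P, h) = -4 + P
-6249 + U(210, 3**2) = -6249 + (-4 + 210) = -6249 + 206 = -6043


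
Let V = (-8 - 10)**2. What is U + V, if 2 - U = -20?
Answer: 346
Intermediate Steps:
U = 22 (U = 2 - 1*(-20) = 2 + 20 = 22)
V = 324 (V = (-18)**2 = 324)
U + V = 22 + 324 = 346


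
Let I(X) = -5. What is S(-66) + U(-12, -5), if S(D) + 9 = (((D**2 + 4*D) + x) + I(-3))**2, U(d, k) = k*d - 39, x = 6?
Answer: 16752661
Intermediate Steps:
U(d, k) = -39 + d*k (U(d, k) = d*k - 39 = -39 + d*k)
S(D) = -9 + (1 + D**2 + 4*D)**2 (S(D) = -9 + (((D**2 + 4*D) + 6) - 5)**2 = -9 + ((6 + D**2 + 4*D) - 5)**2 = -9 + (1 + D**2 + 4*D)**2)
S(-66) + U(-12, -5) = (-9 + (1 + (-66)**2 + 4*(-66))**2) + (-39 - 12*(-5)) = (-9 + (1 + 4356 - 264)**2) + (-39 + 60) = (-9 + 4093**2) + 21 = (-9 + 16752649) + 21 = 16752640 + 21 = 16752661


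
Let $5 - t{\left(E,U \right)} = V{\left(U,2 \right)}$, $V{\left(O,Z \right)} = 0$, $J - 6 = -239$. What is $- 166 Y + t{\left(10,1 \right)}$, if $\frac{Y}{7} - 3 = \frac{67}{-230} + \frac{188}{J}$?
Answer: $- \frac{59080964}{26795} \approx -2204.9$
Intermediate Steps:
$J = -233$ ($J = 6 - 239 = -233$)
$t{\left(E,U \right)} = 5$ ($t{\left(E,U \right)} = 5 - 0 = 5 + 0 = 5$)
$Y = \frac{713433}{53590}$ ($Y = 21 + 7 \left(\frac{67}{-230} + \frac{188}{-233}\right) = 21 + 7 \left(67 \left(- \frac{1}{230}\right) + 188 \left(- \frac{1}{233}\right)\right) = 21 + 7 \left(- \frac{67}{230} - \frac{188}{233}\right) = 21 + 7 \left(- \frac{58851}{53590}\right) = 21 - \frac{411957}{53590} = \frac{713433}{53590} \approx 13.313$)
$- 166 Y + t{\left(10,1 \right)} = \left(-166\right) \frac{713433}{53590} + 5 = - \frac{59214939}{26795} + 5 = - \frac{59080964}{26795}$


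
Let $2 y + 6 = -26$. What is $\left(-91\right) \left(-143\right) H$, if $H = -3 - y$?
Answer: $169169$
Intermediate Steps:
$y = -16$ ($y = -3 + \frac{1}{2} \left(-26\right) = -3 - 13 = -16$)
$H = 13$ ($H = -3 - -16 = -3 + 16 = 13$)
$\left(-91\right) \left(-143\right) H = \left(-91\right) \left(-143\right) 13 = 13013 \cdot 13 = 169169$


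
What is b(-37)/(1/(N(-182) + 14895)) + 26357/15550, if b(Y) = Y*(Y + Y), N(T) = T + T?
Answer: 618670429257/15550 ≈ 3.9786e+7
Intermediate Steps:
N(T) = 2*T
b(Y) = 2*Y² (b(Y) = Y*(2*Y) = 2*Y²)
b(-37)/(1/(N(-182) + 14895)) + 26357/15550 = (2*(-37)²)/(1/(2*(-182) + 14895)) + 26357/15550 = (2*1369)/(1/(-364 + 14895)) + 26357*(1/15550) = 2738/(1/14531) + 26357/15550 = 2738*14531 + 26357/15550 = 39785878 + 26357/15550 = 618670429257/15550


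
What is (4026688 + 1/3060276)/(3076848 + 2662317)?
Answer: 12322776645889/17563428909540 ≈ 0.70162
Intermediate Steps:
(4026688 + 1/3060276)/(3076848 + 2662317) = (4026688 + 1/3060276)/5739165 = (12322776645889/3060276)*(1/5739165) = 12322776645889/17563428909540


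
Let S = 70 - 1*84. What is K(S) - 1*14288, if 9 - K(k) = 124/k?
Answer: -99891/7 ≈ -14270.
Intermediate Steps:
S = -14 (S = 70 - 84 = -14)
K(k) = 9 - 124/k
K(S) - 1*14288 = (9 - 124/(-14)) - 1*14288 = (9 - 124*(-1/14)) - 14288 = (9 + 62/7) - 14288 = 125/7 - 14288 = -99891/7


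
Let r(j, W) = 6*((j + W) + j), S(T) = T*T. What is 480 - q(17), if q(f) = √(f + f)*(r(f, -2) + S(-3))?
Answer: 480 - 201*√34 ≈ -692.02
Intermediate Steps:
S(T) = T²
r(j, W) = 6*W + 12*j (r(j, W) = 6*((W + j) + j) = 6*(W + 2*j) = 6*W + 12*j)
q(f) = √2*√f*(-3 + 12*f) (q(f) = √(f + f)*((6*(-2) + 12*f) + (-3)²) = √(2*f)*((-12 + 12*f) + 9) = (√2*√f)*(-3 + 12*f) = √2*√f*(-3 + 12*f))
480 - q(17) = 480 - √2*√17*(-3 + 12*17) = 480 - √2*√17*(-3 + 204) = 480 - √2*√17*201 = 480 - 201*√34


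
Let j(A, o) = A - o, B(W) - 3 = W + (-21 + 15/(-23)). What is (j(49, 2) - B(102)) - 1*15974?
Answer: -368238/23 ≈ -16010.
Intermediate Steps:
B(W) = -429/23 + W (B(W) = 3 + (W + (-21 + 15/(-23))) = 3 + (W + (-21 + 15*(-1/23))) = 3 + (W + (-21 - 15/23)) = 3 + (W - 498/23) = 3 + (-498/23 + W) = -429/23 + W)
(j(49, 2) - B(102)) - 1*15974 = ((49 - 1*2) - (-429/23 + 102)) - 1*15974 = ((49 - 2) - 1*1917/23) - 15974 = (47 - 1917/23) - 15974 = -836/23 - 15974 = -368238/23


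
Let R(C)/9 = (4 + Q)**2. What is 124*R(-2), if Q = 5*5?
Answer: 938556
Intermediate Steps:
Q = 25
R(C) = 7569 (R(C) = 9*(4 + 25)**2 = 9*29**2 = 9*841 = 7569)
124*R(-2) = 124*7569 = 938556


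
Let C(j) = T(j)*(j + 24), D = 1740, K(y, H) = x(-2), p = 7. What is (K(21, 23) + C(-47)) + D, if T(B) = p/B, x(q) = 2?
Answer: 82035/47 ≈ 1745.4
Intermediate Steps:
K(y, H) = 2
T(B) = 7/B
C(j) = 7*(24 + j)/j (C(j) = (7/j)*(j + 24) = (7/j)*(24 + j) = 7*(24 + j)/j)
(K(21, 23) + C(-47)) + D = (2 + (7 + 168/(-47))) + 1740 = (2 + (7 + 168*(-1/47))) + 1740 = (2 + (7 - 168/47)) + 1740 = (2 + 161/47) + 1740 = 255/47 + 1740 = 82035/47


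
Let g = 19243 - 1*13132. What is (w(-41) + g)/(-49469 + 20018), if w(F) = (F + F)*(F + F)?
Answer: -12835/29451 ≈ -0.43581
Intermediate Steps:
w(F) = 4*F**2 (w(F) = (2*F)*(2*F) = 4*F**2)
g = 6111 (g = 19243 - 13132 = 6111)
(w(-41) + g)/(-49469 + 20018) = (4*(-41)**2 + 6111)/(-49469 + 20018) = (4*1681 + 6111)/(-29451) = (6724 + 6111)*(-1/29451) = 12835*(-1/29451) = -12835/29451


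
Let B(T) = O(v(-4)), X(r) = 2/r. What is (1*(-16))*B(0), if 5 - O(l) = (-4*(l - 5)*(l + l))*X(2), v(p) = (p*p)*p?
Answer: -565328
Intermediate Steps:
v(p) = p**3 (v(p) = p**2*p = p**3)
O(l) = 5 + 8*l*(-5 + l) (O(l) = 5 - (-4*(l - 5)*(l + l))*2/2 = 5 - (-4*(-5 + l)*2*l)*2*(1/2) = 5 - (-8*l*(-5 + l)) = 5 - (-8)*l*(-5 + l) = 5 + 8*l*(-5 + l))
B(T) = 35333 (B(T) = 5 - 40*(-4)**3 + 8*((-4)**3)**2 = 5 - 40*(-64) + 8*(-64)**2 = 5 + 2560 + 8*4096 = 5 + 2560 + 32768 = 35333)
(1*(-16))*B(0) = (1*(-16))*35333 = -16*35333 = -565328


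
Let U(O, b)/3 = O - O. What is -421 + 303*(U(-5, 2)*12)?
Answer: -421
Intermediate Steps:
U(O, b) = 0 (U(O, b) = 3*(O - O) = 3*0 = 0)
-421 + 303*(U(-5, 2)*12) = -421 + 303*(0*12) = -421 + 303*0 = -421 + 0 = -421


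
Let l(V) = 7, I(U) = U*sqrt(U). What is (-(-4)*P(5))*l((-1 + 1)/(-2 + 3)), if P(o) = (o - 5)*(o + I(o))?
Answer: 0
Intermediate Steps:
I(U) = U**(3/2)
P(o) = (-5 + o)*(o + o**(3/2)) (P(o) = (o - 5)*(o + o**(3/2)) = (-5 + o)*(o + o**(3/2)))
(-(-4)*P(5))*l((-1 + 1)/(-2 + 3)) = -(-4)*(5**2 + 5**(5/2) - 5*5 - 25*sqrt(5))*7 = -(-4)*(25 + 25*sqrt(5) - 25 - 25*sqrt(5))*7 = -(-4)*0*7 = -4*0*7 = 0*7 = 0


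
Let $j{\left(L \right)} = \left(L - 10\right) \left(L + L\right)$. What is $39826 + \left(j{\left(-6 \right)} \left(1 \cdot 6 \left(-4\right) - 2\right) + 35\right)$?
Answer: $34869$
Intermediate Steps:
$j{\left(L \right)} = 2 L \left(-10 + L\right)$ ($j{\left(L \right)} = \left(-10 + L\right) 2 L = 2 L \left(-10 + L\right)$)
$39826 + \left(j{\left(-6 \right)} \left(1 \cdot 6 \left(-4\right) - 2\right) + 35\right) = 39826 + \left(2 \left(-6\right) \left(-10 - 6\right) \left(1 \cdot 6 \left(-4\right) - 2\right) + 35\right) = 39826 + \left(2 \left(-6\right) \left(-16\right) \left(6 \left(-4\right) - 2\right) + 35\right) = 39826 + \left(192 \left(-24 - 2\right) + 35\right) = 39826 + \left(192 \left(-26\right) + 35\right) = 39826 + \left(-4992 + 35\right) = 39826 - 4957 = 34869$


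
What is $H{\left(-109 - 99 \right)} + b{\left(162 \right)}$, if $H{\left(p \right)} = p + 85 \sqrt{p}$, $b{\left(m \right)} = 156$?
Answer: $-52 + 340 i \sqrt{13} \approx -52.0 + 1225.9 i$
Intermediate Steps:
$H{\left(-109 - 99 \right)} + b{\left(162 \right)} = \left(\left(-109 - 99\right) + 85 \sqrt{-109 - 99}\right) + 156 = \left(-208 + 85 \sqrt{-208}\right) + 156 = \left(-208 + 85 \cdot 4 i \sqrt{13}\right) + 156 = \left(-208 + 340 i \sqrt{13}\right) + 156 = -52 + 340 i \sqrt{13}$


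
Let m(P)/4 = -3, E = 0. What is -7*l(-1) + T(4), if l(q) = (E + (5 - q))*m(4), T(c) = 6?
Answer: 510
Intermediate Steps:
m(P) = -12 (m(P) = 4*(-3) = -12)
l(q) = -60 + 12*q (l(q) = (0 + (5 - q))*(-12) = (5 - q)*(-12) = -60 + 12*q)
-7*l(-1) + T(4) = -7*(-60 + 12*(-1)) + 6 = -7*(-60 - 12) + 6 = -7*(-72) + 6 = 504 + 6 = 510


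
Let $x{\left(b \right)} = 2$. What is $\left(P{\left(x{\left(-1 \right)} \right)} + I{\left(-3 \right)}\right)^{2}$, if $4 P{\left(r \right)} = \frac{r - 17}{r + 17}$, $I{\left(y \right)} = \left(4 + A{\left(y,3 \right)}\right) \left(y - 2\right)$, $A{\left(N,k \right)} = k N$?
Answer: $\frac{3553225}{5776} \approx 615.17$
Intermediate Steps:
$A{\left(N,k \right)} = N k$
$I{\left(y \right)} = \left(-2 + y\right) \left(4 + 3 y\right)$ ($I{\left(y \right)} = \left(4 + y 3\right) \left(y - 2\right) = \left(4 + 3 y\right) \left(-2 + y\right) = \left(-2 + y\right) \left(4 + 3 y\right)$)
$P{\left(r \right)} = \frac{-17 + r}{4 \left(17 + r\right)}$ ($P{\left(r \right)} = \frac{\left(r - 17\right) \frac{1}{r + 17}}{4} = \frac{\left(-17 + r\right) \frac{1}{17 + r}}{4} = \frac{\frac{1}{17 + r} \left(-17 + r\right)}{4} = \frac{-17 + r}{4 \left(17 + r\right)}$)
$\left(P{\left(x{\left(-1 \right)} \right)} + I{\left(-3 \right)}\right)^{2} = \left(\frac{-17 + 2}{4 \left(17 + 2\right)} - \left(2 - 27\right)\right)^{2} = \left(\frac{1}{4} \cdot \frac{1}{19} \left(-15\right) + \left(-8 + 6 + 3 \cdot 9\right)\right)^{2} = \left(\frac{1}{4} \cdot \frac{1}{19} \left(-15\right) + \left(-8 + 6 + 27\right)\right)^{2} = \left(- \frac{15}{76} + 25\right)^{2} = \left(\frac{1885}{76}\right)^{2} = \frac{3553225}{5776}$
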